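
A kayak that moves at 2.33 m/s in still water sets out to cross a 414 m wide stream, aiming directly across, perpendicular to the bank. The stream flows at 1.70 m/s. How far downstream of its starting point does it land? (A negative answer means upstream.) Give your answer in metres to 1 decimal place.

302.1 m

Perpendicular speed = 2.330 m/s; crossing time = 414 / 2.330 = 177.682 s.
Net downstream speed = 1.700 m/s.
Drift = 1.700 × 177.682 = 302.060 m (downstream).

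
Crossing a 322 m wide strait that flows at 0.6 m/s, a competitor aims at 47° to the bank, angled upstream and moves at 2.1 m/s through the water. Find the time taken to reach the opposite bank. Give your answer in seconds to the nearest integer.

210 s

The component of the competitor's velocity perpendicular to the bank is 2.1 × sin 47° = 1.536 m/s.
The current is parallel to the bank, so it does not affect the crossing time.
Time = 322 / 1.536 = 209.657 s.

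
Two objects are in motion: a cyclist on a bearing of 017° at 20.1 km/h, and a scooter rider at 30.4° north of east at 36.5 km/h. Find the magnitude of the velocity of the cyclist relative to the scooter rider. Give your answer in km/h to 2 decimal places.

Taking east as x and north as y: cyclist velocity = (5.877, 19.222) km/h; scooter rider velocity = (31.482, 18.470) km/h.
Velocity of cyclist relative to scooter rider = (5.877, 19.222) − (31.482, 18.470) = (-25.605, 0.751) km/h.
Magnitude = |(-25.605, 0.751)| = 25.616 km/h.

25.62 km/h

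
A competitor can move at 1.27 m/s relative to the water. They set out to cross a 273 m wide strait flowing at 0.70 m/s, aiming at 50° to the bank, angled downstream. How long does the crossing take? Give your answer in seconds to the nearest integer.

281 s

The component of the competitor's velocity perpendicular to the bank is 1.27 × sin 50° = 0.973 m/s.
The current is parallel to the bank, so it does not affect the crossing time.
Time = 273 / 0.973 = 280.611 s.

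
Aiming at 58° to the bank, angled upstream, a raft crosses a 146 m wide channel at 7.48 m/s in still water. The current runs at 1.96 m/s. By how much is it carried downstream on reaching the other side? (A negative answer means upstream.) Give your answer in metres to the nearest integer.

-46 m

Perpendicular speed = 6.343 m/s; crossing time = 146 / 6.343 = 23.016 s.
Net downstream speed = -2.004 m/s.
Drift = -2.004 × 23.016 = -46.119 m (upstream).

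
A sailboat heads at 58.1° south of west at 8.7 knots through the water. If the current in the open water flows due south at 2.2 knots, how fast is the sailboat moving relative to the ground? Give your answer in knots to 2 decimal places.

Taking east as x and north as y: velocity relative to the water = (-4.597, -7.386) knots; the water relative to ground = (0.000, -2.200) knots.
Velocity relative to ground = (-4.597, -7.386) + (0.000, -2.200) = (-4.597, -9.586) knots.
Speed = |(-4.597, -9.586)| = 10.631 knots.

10.63 knots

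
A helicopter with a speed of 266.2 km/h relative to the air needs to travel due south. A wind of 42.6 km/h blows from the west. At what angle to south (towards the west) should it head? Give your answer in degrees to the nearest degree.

9°

The wind pushes perpendicular to the desired track; the heading must have a component into the wind equal to 42.6 km/h: 266.2 sin θ = 42.6.
sin θ = 0.1600, so θ = 9.209°.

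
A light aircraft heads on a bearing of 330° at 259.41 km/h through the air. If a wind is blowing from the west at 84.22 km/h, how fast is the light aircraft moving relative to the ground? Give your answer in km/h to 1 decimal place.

229.2 km/h

Taking east as x and north as y: velocity relative to the air = (-129.705, 224.656) km/h; the air relative to ground = (84.220, 0.000) km/h.
Velocity relative to ground = (-129.705, 224.656) + (84.220, 0.000) = (-45.485, 224.656) km/h.
Speed = |(-45.485, 224.656)| = 229.214 km/h.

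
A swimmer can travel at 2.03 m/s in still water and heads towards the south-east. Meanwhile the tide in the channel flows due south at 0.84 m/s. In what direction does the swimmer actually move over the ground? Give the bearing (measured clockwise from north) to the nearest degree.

Taking east as x and north as y: velocity relative to the water = (1.435, -1.435) m/s; the water relative to ground = (0.000, -0.840) m/s.
Velocity relative to ground = (1.435, -1.435) + (0.000, -0.840) = (1.435, -2.275) m/s.
Bearing = atan2(1.44, -2.28) = 147.75° clockwise from north.

148°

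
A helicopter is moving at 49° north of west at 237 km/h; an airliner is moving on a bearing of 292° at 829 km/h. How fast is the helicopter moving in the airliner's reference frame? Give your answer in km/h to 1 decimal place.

627.1 km/h

Taking east as x and north as y: helicopter velocity = (-155.486, 178.866) km/h; airliner velocity = (-768.635, 310.549) km/h.
Velocity of helicopter relative to airliner = (-155.486, 178.866) − (-768.635, 310.549) = (613.149, -131.683) km/h.
Magnitude = |(613.149, -131.683)| = 627.130 km/h.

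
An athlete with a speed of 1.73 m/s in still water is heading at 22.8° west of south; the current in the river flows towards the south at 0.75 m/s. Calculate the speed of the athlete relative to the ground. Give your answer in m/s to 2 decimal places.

Taking east as x and north as y: velocity relative to the water = (-0.670, -1.595) m/s; the water relative to ground = (0.000, -0.750) m/s.
Velocity relative to ground = (-0.670, -1.595) + (0.000, -0.750) = (-0.670, -2.345) m/s.
Speed = |(-0.670, -2.345)| = 2.439 m/s.

2.44 m/s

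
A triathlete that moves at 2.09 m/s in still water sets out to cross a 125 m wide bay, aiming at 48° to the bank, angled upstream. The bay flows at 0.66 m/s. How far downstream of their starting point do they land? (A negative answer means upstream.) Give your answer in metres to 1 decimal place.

Perpendicular speed = 1.553 m/s; crossing time = 125 / 1.553 = 80.480 s.
Net downstream speed = -0.738 m/s.
Drift = -0.738 × 80.480 = -59.433 m (upstream).

-59.4 m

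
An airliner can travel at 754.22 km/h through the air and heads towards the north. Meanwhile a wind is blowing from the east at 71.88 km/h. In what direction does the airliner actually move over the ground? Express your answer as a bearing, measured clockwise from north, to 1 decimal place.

Taking east as x and north as y: velocity relative to the air = (0.000, 754.220) km/h; the air relative to ground = (-71.880, 0.000) km/h.
Velocity relative to ground = (0.000, 754.220) + (-71.880, 0.000) = (-71.880, 754.220) km/h.
Bearing = atan2(-71.88, 754.22) = 354.56° clockwise from north.

354.6°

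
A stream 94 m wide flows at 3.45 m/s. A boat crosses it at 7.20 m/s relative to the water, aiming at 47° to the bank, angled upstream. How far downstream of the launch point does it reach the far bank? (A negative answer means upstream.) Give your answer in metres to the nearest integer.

Perpendicular speed = 5.266 m/s; crossing time = 94 / 5.266 = 17.851 s.
Net downstream speed = -1.460 m/s.
Drift = -1.460 × 17.851 = -26.070 m (upstream).

-26 m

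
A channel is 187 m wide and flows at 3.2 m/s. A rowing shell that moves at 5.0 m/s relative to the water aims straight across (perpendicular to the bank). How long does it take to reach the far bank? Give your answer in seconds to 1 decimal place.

The component of the rowing shell's velocity perpendicular to the bank is 5.0 m/s.
Only the cross-stream component determines the crossing time; the current contributes nothing perpendicular to the bank.
Time = 187 / 5.000 = 37.400 s.

37.4 s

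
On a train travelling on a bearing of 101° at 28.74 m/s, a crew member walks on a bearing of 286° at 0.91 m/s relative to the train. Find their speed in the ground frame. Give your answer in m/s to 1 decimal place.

Taking east as x and north as y: train velocity = (28.212, -5.484) m/s; crew member velocity relative to train = (-0.875, 0.251) m/s.
Velocity relative to ground = (28.212, -5.484) + (-0.875, 0.251) = (27.337, -5.233) m/s.
Speed = |(27.337, -5.233)| = 27.834 m/s.

27.8 m/s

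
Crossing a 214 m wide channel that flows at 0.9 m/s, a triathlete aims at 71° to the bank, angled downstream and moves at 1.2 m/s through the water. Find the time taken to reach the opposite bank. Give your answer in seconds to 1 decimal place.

The component of the triathlete's velocity perpendicular to the bank is 1.2 × sin 71° = 1.135 m/s.
The flow acts along the bank and has no component across it.
Time = 214 / 1.135 = 188.609 s.

188.6 s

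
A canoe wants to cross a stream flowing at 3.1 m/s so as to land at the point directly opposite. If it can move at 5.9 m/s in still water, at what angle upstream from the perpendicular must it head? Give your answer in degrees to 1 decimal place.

To cancel the current, the upstream component of the canoe's velocity must equal the flow: 5.9 sin θ = 3.1.
sin θ = 3.1 / 5.9 = 0.5254.
θ = arcsin(0.5254) = 31.697°.

31.7°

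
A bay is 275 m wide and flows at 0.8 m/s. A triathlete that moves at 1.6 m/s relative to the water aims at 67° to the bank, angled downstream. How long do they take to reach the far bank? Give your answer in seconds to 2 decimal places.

186.72 s

The component of the triathlete's velocity perpendicular to the bank is 1.6 × sin 67° = 1.473 m/s.
The flow acts along the bank and has no component across it.
Time = 275 / 1.473 = 186.718 s.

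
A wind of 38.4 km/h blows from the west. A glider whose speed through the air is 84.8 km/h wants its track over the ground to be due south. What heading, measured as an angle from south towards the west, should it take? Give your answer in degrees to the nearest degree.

The wind pushes perpendicular to the desired track; the heading must have a component into the wind equal to 38.4 km/h: 84.8 sin θ = 38.4.
sin θ = 0.4528, so θ = 26.925°.

27°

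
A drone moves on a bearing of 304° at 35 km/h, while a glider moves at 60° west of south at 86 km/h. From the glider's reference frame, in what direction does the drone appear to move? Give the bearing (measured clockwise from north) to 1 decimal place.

Taking east as x and north as y: drone velocity = (-29.016, 19.572) km/h; glider velocity = (-74.478, -43.000) km/h.
Velocity of drone relative to glider = (-29.016, 19.572) − (-74.478, -43.000) = (45.462, 62.572) km/h.
Bearing = atan2(45.46, 62.57) = 36.00° clockwise from north.

036.0°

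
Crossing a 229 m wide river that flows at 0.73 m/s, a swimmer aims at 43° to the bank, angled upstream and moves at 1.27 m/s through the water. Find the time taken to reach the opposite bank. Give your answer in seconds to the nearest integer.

264 s

The component of the swimmer's velocity perpendicular to the bank is 1.27 × sin 43° = 0.866 m/s.
The flow acts along the bank and has no component across it.
Time = 229 / 0.866 = 264.392 s.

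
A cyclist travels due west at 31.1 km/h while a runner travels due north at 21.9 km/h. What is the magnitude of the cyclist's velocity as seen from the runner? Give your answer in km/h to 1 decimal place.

38.0 km/h

Taking east as x and north as y: cyclist velocity = (-31.100, 0.000) km/h; runner velocity = (0.000, 21.900) km/h.
Velocity of cyclist relative to runner = (-31.100, 0.000) − (0.000, 21.900) = (-31.100, -21.900) km/h.
Magnitude = |(-31.100, -21.900)| = 38.037 km/h.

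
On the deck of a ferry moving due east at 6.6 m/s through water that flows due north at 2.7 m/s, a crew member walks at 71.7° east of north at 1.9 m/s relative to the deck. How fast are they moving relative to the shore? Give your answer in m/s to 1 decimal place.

In east/north components (m/s): crew member relative to ferry = (1.804, 0.597); ferry relative to water = (6.600, 0.000); water relative to ground = (0.000, 2.700).
Sum = (8.404, 3.297) m/s.
Speed = |(8.404, 3.297)| = 9.027 m/s.

9.0 m/s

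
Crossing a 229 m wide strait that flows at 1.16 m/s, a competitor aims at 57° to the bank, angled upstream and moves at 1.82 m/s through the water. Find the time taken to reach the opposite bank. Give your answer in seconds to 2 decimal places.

150.03 s

The component of the competitor's velocity perpendicular to the bank is 1.82 × sin 57° = 1.526 m/s.
Only the cross-stream component determines the crossing time; the current contributes nothing perpendicular to the bank.
Time = 229 / 1.526 = 150.028 s.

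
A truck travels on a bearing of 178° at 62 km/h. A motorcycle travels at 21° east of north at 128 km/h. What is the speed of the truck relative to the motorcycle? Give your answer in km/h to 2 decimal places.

Taking east as x and north as y: truck velocity = (2.164, -61.962) km/h; motorcycle velocity = (45.871, 119.498) km/h.
Velocity of truck relative to motorcycle = (2.164, -61.962) − (45.871, 119.498) = (-43.707, -181.461) km/h.
Magnitude = |(-43.707, -181.461)| = 186.650 km/h.

186.65 km/h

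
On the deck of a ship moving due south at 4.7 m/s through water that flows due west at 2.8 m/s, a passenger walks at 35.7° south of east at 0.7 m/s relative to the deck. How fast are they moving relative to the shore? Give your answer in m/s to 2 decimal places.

In east/north components (m/s): passenger relative to ship = (0.568, -0.408); ship relative to water = (0.000, -4.700); water relative to ground = (-2.800, 0.000).
Sum = (-2.232, -5.108) m/s.
Speed = |(-2.232, -5.108)| = 5.575 m/s.

5.57 m/s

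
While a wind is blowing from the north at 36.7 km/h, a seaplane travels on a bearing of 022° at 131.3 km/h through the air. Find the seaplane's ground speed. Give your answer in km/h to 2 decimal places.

98.24 km/h

Taking east as x and north as y: velocity relative to the air = (49.186, 121.739) km/h; the air relative to ground = (0.000, -36.700) km/h.
Velocity relative to ground = (49.186, 121.739) + (0.000, -36.700) = (49.186, 85.039) km/h.
Speed = |(49.186, 85.039)| = 98.239 km/h.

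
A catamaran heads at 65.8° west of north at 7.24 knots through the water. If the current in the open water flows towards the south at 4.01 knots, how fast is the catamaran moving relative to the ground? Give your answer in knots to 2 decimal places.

Taking east as x and north as y: velocity relative to the water = (-6.604, 2.968) knots; the water relative to ground = (0.000, -4.010) knots.
Velocity relative to ground = (-6.604, 2.968) + (0.000, -4.010) = (-6.604, -1.042) knots.
Speed = |(-6.604, -1.042)| = 6.685 knots.

6.69 knots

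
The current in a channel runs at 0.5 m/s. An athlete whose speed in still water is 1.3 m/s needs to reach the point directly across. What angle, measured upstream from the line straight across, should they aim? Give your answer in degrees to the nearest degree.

23°

To cancel the current, the upstream component of the athlete's velocity must equal the flow: 1.3 sin θ = 0.5.
sin θ = 0.5 / 1.3 = 0.3846.
θ = arcsin(0.3846) = 22.620°.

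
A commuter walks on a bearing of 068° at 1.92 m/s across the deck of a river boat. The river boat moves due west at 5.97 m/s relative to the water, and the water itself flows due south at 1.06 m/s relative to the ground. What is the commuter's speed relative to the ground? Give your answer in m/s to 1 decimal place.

4.2 m/s

In east/north components (m/s): commuter relative to river boat = (1.780, 0.719); river boat relative to water = (-5.970, 0.000); water relative to ground = (0.000, -1.060).
Sum = (-4.190, -0.341) m/s.
Speed = |(-4.190, -0.341)| = 4.204 m/s.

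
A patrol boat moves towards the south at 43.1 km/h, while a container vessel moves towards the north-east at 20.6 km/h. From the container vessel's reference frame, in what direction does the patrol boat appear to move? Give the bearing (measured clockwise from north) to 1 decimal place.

194.2°

Taking east as x and north as y: patrol boat velocity = (0.000, -43.100) km/h; container vessel velocity = (14.566, 14.566) km/h.
Velocity of patrol boat relative to container vessel = (0.000, -43.100) − (14.566, 14.566) = (-14.566, -57.666) km/h.
Bearing = atan2(-14.57, -57.67) = 194.18° clockwise from north.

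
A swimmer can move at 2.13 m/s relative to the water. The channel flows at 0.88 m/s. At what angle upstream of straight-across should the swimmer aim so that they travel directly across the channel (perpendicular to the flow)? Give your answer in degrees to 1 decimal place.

24.4°

To cancel the current, the upstream component of the swimmer's velocity must equal the flow: 2.13 sin θ = 0.88.
sin θ = 0.88 / 2.13 = 0.4131.
θ = arcsin(0.4131) = 24.403°.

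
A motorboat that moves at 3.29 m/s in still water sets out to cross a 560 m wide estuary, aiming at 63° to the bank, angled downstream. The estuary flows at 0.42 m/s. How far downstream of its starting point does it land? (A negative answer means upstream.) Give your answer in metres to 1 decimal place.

365.6 m

Perpendicular speed = 2.931 m/s; crossing time = 560 / 2.931 = 191.034 s.
Net downstream speed = 1.914 m/s.
Drift = 1.914 × 191.034 = 365.569 m (downstream).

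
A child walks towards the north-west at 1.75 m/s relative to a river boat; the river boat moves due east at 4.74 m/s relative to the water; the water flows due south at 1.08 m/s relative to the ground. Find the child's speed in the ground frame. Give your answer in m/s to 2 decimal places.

3.51 m/s

In east/north components (m/s): child relative to river boat = (-1.237, 1.237); river boat relative to water = (4.740, 0.000); water relative to ground = (0.000, -1.080).
Sum = (3.503, 0.157) m/s.
Speed = |(3.503, 0.157)| = 3.506 m/s.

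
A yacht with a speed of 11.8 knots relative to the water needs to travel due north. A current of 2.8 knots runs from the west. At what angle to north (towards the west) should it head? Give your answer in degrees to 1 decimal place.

13.7°

The current pushes perpendicular to the desired track; the heading must have a component into the current equal to 2.8 knots: 11.8 sin θ = 2.8.
sin θ = 0.2373, so θ = 13.727°.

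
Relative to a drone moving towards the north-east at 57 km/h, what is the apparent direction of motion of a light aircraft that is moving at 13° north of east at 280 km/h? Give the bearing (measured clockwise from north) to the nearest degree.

Taking east as x and north as y: light aircraft velocity = (272.824, 62.986) km/h; drone velocity = (40.305, 40.305) km/h.
Velocity of light aircraft relative to drone = (272.824, 62.986) − (40.305, 40.305) = (232.519, 22.681) km/h.
Bearing = atan2(232.52, 22.68) = 84.43° clockwise from north.

084°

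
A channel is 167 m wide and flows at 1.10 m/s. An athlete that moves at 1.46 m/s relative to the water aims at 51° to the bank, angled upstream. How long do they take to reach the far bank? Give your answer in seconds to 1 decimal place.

147.2 s

The component of the athlete's velocity perpendicular to the bank is 1.46 × sin 51° = 1.135 m/s.
Only the cross-stream component determines the crossing time; the current contributes nothing perpendicular to the bank.
Time = 167 / 1.135 = 147.184 s.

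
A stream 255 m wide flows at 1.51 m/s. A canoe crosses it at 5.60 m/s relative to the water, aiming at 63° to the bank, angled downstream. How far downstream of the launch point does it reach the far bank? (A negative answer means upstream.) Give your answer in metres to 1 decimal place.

Perpendicular speed = 4.990 m/s; crossing time = 255 / 4.990 = 51.106 s.
Net downstream speed = 4.052 m/s.
Drift = 4.052 × 51.106 = 207.099 m (downstream).

207.1 m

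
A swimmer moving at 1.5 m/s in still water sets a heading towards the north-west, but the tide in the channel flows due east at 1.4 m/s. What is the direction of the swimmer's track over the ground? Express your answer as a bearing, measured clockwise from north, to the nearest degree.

018°

Taking east as x and north as y: velocity relative to the water = (-1.061, 1.061) m/s; the water relative to ground = (1.400, 0.000) m/s.
Velocity relative to ground = (-1.061, 1.061) + (1.400, 0.000) = (0.339, 1.061) m/s.
Bearing = atan2(0.34, 1.06) = 17.74° clockwise from north.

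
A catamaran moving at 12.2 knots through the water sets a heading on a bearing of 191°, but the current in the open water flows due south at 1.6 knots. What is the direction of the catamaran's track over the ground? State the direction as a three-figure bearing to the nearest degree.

190°

Taking east as x and north as y: velocity relative to the water = (-2.328, -11.976) knots; the water relative to ground = (0.000, -1.600) knots.
Velocity relative to ground = (-2.328, -11.976) + (0.000, -1.600) = (-2.328, -13.576) knots.
Bearing = atan2(-2.33, -13.58) = 189.73° clockwise from north.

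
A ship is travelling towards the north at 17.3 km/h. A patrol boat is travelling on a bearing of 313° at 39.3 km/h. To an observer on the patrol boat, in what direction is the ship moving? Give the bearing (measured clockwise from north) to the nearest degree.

108°

Taking east as x and north as y: ship velocity = (0.000, 17.300) km/h; patrol boat velocity = (-28.742, 26.803) km/h.
Velocity of ship relative to patrol boat = (0.000, 17.300) − (-28.742, 26.803) = (28.742, -9.503) km/h.
Bearing = atan2(28.74, -9.50) = 108.29° clockwise from north.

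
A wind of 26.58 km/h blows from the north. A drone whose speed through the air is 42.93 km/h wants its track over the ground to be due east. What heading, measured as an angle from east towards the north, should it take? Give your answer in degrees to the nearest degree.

The wind pushes perpendicular to the desired track; the heading must have a component into the wind equal to 26.58 km/h: 42.93 sin θ = 26.58.
sin θ = 0.6191, so θ = 38.254°.

38°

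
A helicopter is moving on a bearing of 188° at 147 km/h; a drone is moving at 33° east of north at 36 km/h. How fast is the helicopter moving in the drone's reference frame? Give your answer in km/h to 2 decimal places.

Taking east as x and north as y: helicopter velocity = (-20.458, -145.569) km/h; drone velocity = (19.607, 30.192) km/h.
Velocity of helicopter relative to drone = (-20.458, -145.569) − (19.607, 30.192) = (-40.065, -175.762) km/h.
Magnitude = |(-40.065, -175.762)| = 180.270 km/h.

180.27 km/h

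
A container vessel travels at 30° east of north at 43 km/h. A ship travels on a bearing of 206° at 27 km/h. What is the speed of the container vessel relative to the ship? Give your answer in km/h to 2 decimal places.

69.96 km/h

Taking east as x and north as y: container vessel velocity = (21.500, 37.239) km/h; ship velocity = (-11.836, -24.267) km/h.
Velocity of container vessel relative to ship = (21.500, 37.239) − (-11.836, -24.267) = (33.336, 61.507) km/h.
Magnitude = |(33.336, 61.507)| = 69.960 km/h.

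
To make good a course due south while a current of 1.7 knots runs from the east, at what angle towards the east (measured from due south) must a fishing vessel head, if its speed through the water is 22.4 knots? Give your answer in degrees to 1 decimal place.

4.4°

The current pushes perpendicular to the desired track; the heading must have a component into the current equal to 1.7 knots: 22.4 sin θ = 1.7.
sin θ = 0.0759, so θ = 4.353°.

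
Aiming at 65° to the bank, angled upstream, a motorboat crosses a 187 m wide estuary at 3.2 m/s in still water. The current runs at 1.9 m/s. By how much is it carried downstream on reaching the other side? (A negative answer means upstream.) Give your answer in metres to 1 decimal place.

35.3 m

Perpendicular speed = 2.900 m/s; crossing time = 187 / 2.900 = 64.479 s.
Net downstream speed = 0.548 m/s.
Drift = 0.548 × 64.479 = 35.310 m (downstream).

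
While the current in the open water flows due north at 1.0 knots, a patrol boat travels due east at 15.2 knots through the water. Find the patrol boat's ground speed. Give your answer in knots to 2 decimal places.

Taking east as x and north as y: velocity relative to the water = (15.200, 0.000) knots; the water relative to ground = (0.000, 1.000) knots.
Velocity relative to ground = (15.200, 0.000) + (0.000, 1.000) = (15.200, 1.000) knots.
Speed = |(15.200, 1.000)| = 15.233 knots.

15.23 knots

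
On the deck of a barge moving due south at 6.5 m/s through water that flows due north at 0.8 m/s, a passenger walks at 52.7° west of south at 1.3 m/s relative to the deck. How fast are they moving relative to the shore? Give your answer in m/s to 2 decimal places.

6.57 m/s

In east/north components (m/s): passenger relative to barge = (-1.034, -0.788); barge relative to water = (0.000, -6.500); water relative to ground = (0.000, 0.800).
Sum = (-1.034, -6.488) m/s.
Speed = |(-1.034, -6.488)| = 6.570 m/s.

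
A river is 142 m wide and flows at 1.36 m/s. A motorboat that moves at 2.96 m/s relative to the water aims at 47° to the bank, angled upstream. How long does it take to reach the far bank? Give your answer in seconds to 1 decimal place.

The component of the motorboat's velocity perpendicular to the bank is 2.96 × sin 47° = 2.165 m/s.
The current is parallel to the bank, so it does not affect the crossing time.
Time = 142 / 2.165 = 65.595 s.

65.6 s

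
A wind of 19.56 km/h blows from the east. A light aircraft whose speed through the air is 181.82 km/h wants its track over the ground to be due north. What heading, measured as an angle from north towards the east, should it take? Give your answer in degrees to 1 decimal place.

The wind pushes perpendicular to the desired track; the heading must have a component into the wind equal to 19.56 km/h: 181.82 sin θ = 19.56.
sin θ = 0.1076, so θ = 6.176°.

6.2°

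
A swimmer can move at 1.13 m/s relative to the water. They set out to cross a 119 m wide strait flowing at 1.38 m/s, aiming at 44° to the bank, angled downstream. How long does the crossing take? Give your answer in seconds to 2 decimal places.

151.60 s

The component of the swimmer's velocity perpendicular to the bank is 1.13 × sin 44° = 0.785 m/s.
Only the cross-stream component determines the crossing time; the current contributes nothing perpendicular to the bank.
Time = 119 / 0.785 = 151.599 s.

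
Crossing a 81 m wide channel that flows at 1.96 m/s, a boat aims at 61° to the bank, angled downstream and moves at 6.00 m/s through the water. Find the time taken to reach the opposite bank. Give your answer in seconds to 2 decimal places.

The component of the boat's velocity perpendicular to the bank is 6.00 × sin 61° = 5.248 m/s.
The current is parallel to the bank, so it does not affect the crossing time.
Time = 81 / 5.248 = 15.435 s.

15.44 s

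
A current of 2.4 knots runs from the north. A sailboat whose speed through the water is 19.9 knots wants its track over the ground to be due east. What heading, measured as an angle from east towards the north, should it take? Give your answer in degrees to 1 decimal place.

The current pushes perpendicular to the desired track; the heading must have a component into the current equal to 2.4 knots: 19.9 sin θ = 2.4.
sin θ = 0.1206, so θ = 6.927°.

6.9°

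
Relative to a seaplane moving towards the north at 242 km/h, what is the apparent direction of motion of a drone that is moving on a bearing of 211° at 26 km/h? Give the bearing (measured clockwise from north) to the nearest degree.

Taking east as x and north as y: drone velocity = (-13.391, -22.286) km/h; seaplane velocity = (0.000, 242.000) km/h.
Velocity of drone relative to seaplane = (-13.391, -22.286) − (0.000, 242.000) = (-13.391, -264.286) km/h.
Bearing = atan2(-13.39, -264.29) = 182.90° clockwise from north.

183°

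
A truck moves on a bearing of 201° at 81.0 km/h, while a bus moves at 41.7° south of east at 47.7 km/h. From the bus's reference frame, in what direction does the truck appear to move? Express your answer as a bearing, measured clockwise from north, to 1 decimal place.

235.8°

Taking east as x and north as y: truck velocity = (-29.028, -75.620) km/h; bus velocity = (35.615, -31.731) km/h.
Velocity of truck relative to bus = (-29.028, -75.620) − (35.615, -31.731) = (-64.642, -43.889) km/h.
Bearing = atan2(-64.64, -43.89) = 235.83° clockwise from north.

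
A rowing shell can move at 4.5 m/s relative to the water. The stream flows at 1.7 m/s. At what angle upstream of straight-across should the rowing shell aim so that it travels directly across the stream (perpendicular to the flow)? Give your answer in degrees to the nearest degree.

22°

To cancel the current, the upstream component of the rowing shell's velocity must equal the flow: 4.5 sin θ = 1.7.
sin θ = 1.7 / 4.5 = 0.3778.
θ = arcsin(0.3778) = 22.196°.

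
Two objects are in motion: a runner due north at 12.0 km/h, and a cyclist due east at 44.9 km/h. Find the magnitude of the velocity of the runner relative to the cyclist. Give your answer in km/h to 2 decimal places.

46.48 km/h

Taking east as x and north as y: runner velocity = (0.000, 12.000) km/h; cyclist velocity = (44.900, 0.000) km/h.
Velocity of runner relative to cyclist = (0.000, 12.000) − (44.900, 0.000) = (-44.900, 12.000) km/h.
Magnitude = |(-44.900, 12.000)| = 46.476 km/h.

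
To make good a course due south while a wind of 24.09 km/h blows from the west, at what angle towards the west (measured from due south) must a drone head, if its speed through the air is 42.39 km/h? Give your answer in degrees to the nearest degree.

The wind pushes perpendicular to the desired track; the heading must have a component into the wind equal to 24.09 km/h: 42.39 sin θ = 24.09.
sin θ = 0.5683, so θ = 34.631°.

35°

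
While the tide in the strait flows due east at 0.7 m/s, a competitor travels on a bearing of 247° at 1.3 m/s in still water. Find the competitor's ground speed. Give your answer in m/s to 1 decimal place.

0.7 m/s

Taking east as x and north as y: velocity relative to the water = (-1.197, -0.508) m/s; the water relative to ground = (0.700, 0.000) m/s.
Velocity relative to ground = (-1.197, -0.508) + (0.700, 0.000) = (-0.497, -0.508) m/s.
Speed = |(-0.497, -0.508)| = 0.710 m/s.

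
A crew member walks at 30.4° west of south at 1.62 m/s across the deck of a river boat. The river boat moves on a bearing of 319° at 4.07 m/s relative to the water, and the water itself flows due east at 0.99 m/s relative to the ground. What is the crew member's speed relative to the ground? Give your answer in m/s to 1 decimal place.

In east/north components (m/s): crew member relative to river boat = (-0.820, -1.397); river boat relative to water = (-2.670, 3.072); water relative to ground = (0.990, 0.000).
Sum = (-2.500, 1.674) m/s.
Speed = |(-2.500, 1.674)| = 3.009 m/s.

3.0 m/s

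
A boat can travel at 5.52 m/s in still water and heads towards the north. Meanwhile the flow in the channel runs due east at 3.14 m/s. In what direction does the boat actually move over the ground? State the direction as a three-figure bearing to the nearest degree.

Taking east as x and north as y: velocity relative to the water = (0.000, 5.520) m/s; the water relative to ground = (3.140, 0.000) m/s.
Velocity relative to ground = (0.000, 5.520) + (3.140, 0.000) = (3.140, 5.520) m/s.
Bearing = atan2(3.14, 5.52) = 29.63° clockwise from north.

030°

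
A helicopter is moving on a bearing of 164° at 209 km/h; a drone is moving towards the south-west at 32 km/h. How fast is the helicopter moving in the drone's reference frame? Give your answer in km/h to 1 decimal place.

195.5 km/h

Taking east as x and north as y: helicopter velocity = (57.608, -200.904) km/h; drone velocity = (-22.627, -22.627) km/h.
Velocity of helicopter relative to drone = (57.608, -200.904) − (-22.627, -22.627) = (80.236, -178.276) km/h.
Magnitude = |(80.236, -178.276)| = 195.500 km/h.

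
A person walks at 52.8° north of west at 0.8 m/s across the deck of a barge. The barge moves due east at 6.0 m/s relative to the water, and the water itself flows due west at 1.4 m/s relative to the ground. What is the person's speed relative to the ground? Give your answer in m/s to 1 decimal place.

In east/north components (m/s): person relative to barge = (-0.484, 0.637); barge relative to water = (6.000, 0.000); water relative to ground = (-1.400, 0.000).
Sum = (4.116, 0.637) m/s.
Speed = |(4.116, 0.637)| = 4.165 m/s.

4.2 m/s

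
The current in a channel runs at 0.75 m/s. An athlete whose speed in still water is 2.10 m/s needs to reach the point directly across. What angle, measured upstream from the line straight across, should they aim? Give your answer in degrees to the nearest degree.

21°

To cancel the current, the upstream component of the athlete's velocity must equal the flow: 2.10 sin θ = 0.75.
sin θ = 0.75 / 2.10 = 0.3571.
θ = arcsin(0.3571) = 20.925°.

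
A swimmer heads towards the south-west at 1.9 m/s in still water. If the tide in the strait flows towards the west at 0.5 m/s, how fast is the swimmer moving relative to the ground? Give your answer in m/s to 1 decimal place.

Taking east as x and north as y: velocity relative to the water = (-1.344, -1.344) m/s; the water relative to ground = (-0.500, 0.000) m/s.
Velocity relative to ground = (-1.344, -1.344) + (-0.500, 0.000) = (-1.844, -1.344) m/s.
Speed = |(-1.844, -1.344)| = 2.281 m/s.

2.3 m/s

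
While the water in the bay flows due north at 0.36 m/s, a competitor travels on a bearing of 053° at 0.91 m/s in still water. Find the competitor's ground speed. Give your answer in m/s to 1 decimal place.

1.2 m/s

Taking east as x and north as y: velocity relative to the water = (0.727, 0.548) m/s; the water relative to ground = (0.000, 0.360) m/s.
Velocity relative to ground = (0.727, 0.548) + (0.000, 0.360) = (0.727, 0.908) m/s.
Speed = |(0.727, 0.908)| = 1.163 m/s.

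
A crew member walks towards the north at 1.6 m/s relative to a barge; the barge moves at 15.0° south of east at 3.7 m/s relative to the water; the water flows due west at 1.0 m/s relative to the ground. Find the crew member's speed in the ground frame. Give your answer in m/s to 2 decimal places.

In east/north components (m/s): crew member relative to barge = (0.000, 1.600); barge relative to water = (3.574, -0.958); water relative to ground = (-1.000, 0.000).
Sum = (2.574, 0.642) m/s.
Speed = |(2.574, 0.642)| = 2.653 m/s.

2.65 m/s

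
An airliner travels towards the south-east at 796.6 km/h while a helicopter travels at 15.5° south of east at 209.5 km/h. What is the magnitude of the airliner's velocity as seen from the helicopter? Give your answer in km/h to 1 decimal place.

Taking east as x and north as y: airliner velocity = (563.281, -563.281) km/h; helicopter velocity = (201.881, -55.986) km/h.
Velocity of airliner relative to helicopter = (563.281, -563.281) − (201.881, -55.986) = (361.401, -507.295) km/h.
Magnitude = |(361.401, -507.295)| = 622.863 km/h.

622.9 km/h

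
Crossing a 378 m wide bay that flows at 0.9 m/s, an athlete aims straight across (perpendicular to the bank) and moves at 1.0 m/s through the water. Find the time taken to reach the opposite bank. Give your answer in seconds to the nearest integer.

The component of the athlete's velocity perpendicular to the bank is 1.0 m/s.
Only the cross-stream component determines the crossing time; the current contributes nothing perpendicular to the bank.
Time = 378 / 1.000 = 378.000 s.

378 s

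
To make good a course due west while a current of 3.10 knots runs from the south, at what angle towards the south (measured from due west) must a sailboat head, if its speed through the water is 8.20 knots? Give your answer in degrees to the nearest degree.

22°

The current pushes perpendicular to the desired track; the heading must have a component into the current equal to 3.10 knots: 8.20 sin θ = 3.10.
sin θ = 0.3780, so θ = 22.213°.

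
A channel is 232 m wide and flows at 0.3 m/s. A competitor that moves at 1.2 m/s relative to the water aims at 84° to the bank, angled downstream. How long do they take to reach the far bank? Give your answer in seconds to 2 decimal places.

194.40 s

The component of the competitor's velocity perpendicular to the bank is 1.2 × sin 84° = 1.193 m/s.
The flow acts along the bank and has no component across it.
Time = 232 / 1.193 = 194.398 s.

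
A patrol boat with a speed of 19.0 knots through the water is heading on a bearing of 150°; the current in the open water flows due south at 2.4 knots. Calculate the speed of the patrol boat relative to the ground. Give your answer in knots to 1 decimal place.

Taking east as x and north as y: velocity relative to the water = (9.500, -16.454) knots; the water relative to ground = (0.000, -2.400) knots.
Velocity relative to ground = (9.500, -16.454) + (0.000, -2.400) = (9.500, -18.854) knots.
Speed = |(9.500, -18.854)| = 21.113 knots.

21.1 knots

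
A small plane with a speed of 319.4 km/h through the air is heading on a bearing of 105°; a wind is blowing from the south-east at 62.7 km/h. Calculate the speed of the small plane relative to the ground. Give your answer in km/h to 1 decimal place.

Taking east as x and north as y: velocity relative to the air = (308.517, -82.667) km/h; the air relative to ground = (-44.336, 44.336) km/h.
Velocity relative to ground = (308.517, -82.667) + (-44.336, 44.336) = (264.181, -38.331) km/h.
Speed = |(264.181, -38.331)| = 266.947 km/h.

266.9 km/h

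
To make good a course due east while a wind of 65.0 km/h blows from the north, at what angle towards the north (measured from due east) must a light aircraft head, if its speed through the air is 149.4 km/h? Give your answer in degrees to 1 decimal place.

25.8°

The wind pushes perpendicular to the desired track; the heading must have a component into the wind equal to 65.0 km/h: 149.4 sin θ = 65.0.
sin θ = 0.4351, so θ = 25.790°.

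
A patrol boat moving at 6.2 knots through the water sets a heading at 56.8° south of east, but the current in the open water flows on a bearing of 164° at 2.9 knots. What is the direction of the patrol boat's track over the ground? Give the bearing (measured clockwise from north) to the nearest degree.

Taking east as x and north as y: velocity relative to the water = (3.395, -5.188) knots; the water relative to ground = (0.799, -2.788) knots.
Velocity relative to ground = (3.395, -5.188) + (0.799, -2.788) = (4.194, -7.976) knots.
Bearing = atan2(4.19, -7.98) = 152.26° clockwise from north.

152°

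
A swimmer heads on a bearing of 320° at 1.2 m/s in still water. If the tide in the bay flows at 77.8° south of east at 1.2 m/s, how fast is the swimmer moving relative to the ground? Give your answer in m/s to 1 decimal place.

Taking east as x and north as y: velocity relative to the water = (-0.771, 0.919) m/s; the water relative to ground = (0.254, -1.173) m/s.
Velocity relative to ground = (-0.771, 0.919) + (0.254, -1.173) = (-0.518, -0.254) m/s.
Speed = |(-0.518, -0.254)| = 0.577 m/s.

0.6 m/s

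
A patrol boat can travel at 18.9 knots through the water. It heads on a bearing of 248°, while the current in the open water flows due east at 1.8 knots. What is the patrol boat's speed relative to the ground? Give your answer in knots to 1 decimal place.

Taking east as x and north as y: velocity relative to the water = (-17.524, -7.080) knots; the water relative to ground = (1.800, 0.000) knots.
Velocity relative to ground = (-17.524, -7.080) + (1.800, 0.000) = (-15.724, -7.080) knots.
Speed = |(-15.724, -7.080)| = 17.244 knots.

17.2 knots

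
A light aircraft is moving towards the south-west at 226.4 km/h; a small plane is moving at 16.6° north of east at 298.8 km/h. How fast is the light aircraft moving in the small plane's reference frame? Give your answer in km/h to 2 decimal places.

509.46 km/h

Taking east as x and north as y: light aircraft velocity = (-160.089, -160.089) km/h; small plane velocity = (286.347, 85.364) km/h.
Velocity of light aircraft relative to small plane = (-160.089, -160.089) − (286.347, 85.364) = (-446.436, -245.453) km/h.
Magnitude = |(-446.436, -245.453)| = 509.462 km/h.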